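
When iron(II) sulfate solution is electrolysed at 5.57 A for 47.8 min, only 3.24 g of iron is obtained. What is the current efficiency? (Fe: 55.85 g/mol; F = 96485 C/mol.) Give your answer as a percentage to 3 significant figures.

70.1%

Q = 5.57 × 2868 = 15970 C
n(e⁻) = 15970 / 96485 = 0.1655 mol
Fe²⁺ + 2e⁻ → Fe, so theoretical n(Fe) = 0.08275 mol → 4.622 g
Efficiency = 3.24 / 4.622 = 0.7010 = 70.1%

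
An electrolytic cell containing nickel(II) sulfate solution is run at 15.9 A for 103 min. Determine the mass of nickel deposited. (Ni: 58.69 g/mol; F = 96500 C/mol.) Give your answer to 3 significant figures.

Q = It = 15.9 × 6180 = 98260 C
Moles of electrons = 98260 / 96500 = 1.018 mol
Ni²⁺ + 2e⁻ → Ni, so n(Ni) = 1.018 / 2 = 0.5090 mol
m = 0.5090 × 58.69 = 29.9 g

29.9 g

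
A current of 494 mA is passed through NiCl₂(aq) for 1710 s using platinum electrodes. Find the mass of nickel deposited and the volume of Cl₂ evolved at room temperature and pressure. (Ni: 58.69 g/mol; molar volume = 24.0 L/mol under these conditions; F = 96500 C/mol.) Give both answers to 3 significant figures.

Q = 0.494 × 1710 = 844.7 C; n(e⁻) = 844.7 / 96500 = 0.008753 mol
Cathode: Ni²⁺ + 2e⁻ → Ni → n(Ni) = 0.008753/2 = 0.004377 mol → 0.257 g
Anode: 2Cl⁻ → Cl₂ + 2e⁻ → n(Cl₂) = 0.008753/2 = 0.004377 mol → 0.105 L

0.257 g Ni; 0.105 L Cl₂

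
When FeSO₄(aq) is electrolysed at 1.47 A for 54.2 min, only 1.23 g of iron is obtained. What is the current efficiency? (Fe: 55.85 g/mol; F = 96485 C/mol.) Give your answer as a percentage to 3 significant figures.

Q = 1.47 × 3252 = 4780 C
n(e⁻) = 4780 / 96485 = 0.04954 mol
Fe²⁺ + 2e⁻ → Fe, so theoretical n(Fe) = 0.02477 mol → 1.383 g
Efficiency = 1.23 / 1.383 = 0.8894 = 88.9%

88.9%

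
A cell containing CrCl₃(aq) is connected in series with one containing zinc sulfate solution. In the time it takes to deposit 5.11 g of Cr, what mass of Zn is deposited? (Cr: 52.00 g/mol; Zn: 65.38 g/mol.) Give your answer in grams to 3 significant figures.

9.64 g

n(Cr) = 5.11 / 52.00 = 0.09827 mol
Cr³⁺ + 3e⁻ → Cr, so n(e⁻) = 3 × 0.09827 = 0.2948 mol
In series, the same 0.2948 mol of electrons flows through the second cell.
Zn²⁺ + 2e⁻ → Zn, so n(Zn) = 0.2948 / 2 = 0.1474 mol
m(Zn) = 0.1474 × 65.38 = 9.64 g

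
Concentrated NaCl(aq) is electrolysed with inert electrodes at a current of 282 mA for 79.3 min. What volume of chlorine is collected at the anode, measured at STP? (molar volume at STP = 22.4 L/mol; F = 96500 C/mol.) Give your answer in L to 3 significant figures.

Q = 0.282 A × 4758 s = 1342 C
Moles of electrons = 1342 / 96500 = 0.01391 mol
2Cl⁻ → Cl₂ + 2e⁻, so n(Cl₂) = 0.01391 / 2 = 0.006955 mol
V = 0.006955 × 22.4 = 0.1558 L

0.156 L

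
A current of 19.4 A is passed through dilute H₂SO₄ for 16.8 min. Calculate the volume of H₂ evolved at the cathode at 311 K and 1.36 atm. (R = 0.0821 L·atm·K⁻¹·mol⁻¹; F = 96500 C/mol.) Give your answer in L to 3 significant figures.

1.90 L

Charge passed = 19.4 × 1008 = 19560 C
Moles of electrons = 19560 / 96500 = 0.2027 mol
2H⁺ + 2e⁻ → H₂, so n(H₂) = 0.2027 / 2 = 0.1014 mol
V = nRT/P = 0.1014 × 0.0821 × 311 / 1.36 = 1.904 L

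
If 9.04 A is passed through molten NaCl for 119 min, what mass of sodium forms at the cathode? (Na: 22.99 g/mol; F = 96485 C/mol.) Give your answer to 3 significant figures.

Q = It = 9.04 × 7140 = 64550 C
Moles of electrons = 64550 / 96485 = 0.6690 mol
Na⁺ + e⁻ → Na, so n(Na) = 0.6690 mol
m = 0.6690 × 22.99 = 15.4 g

15.4 g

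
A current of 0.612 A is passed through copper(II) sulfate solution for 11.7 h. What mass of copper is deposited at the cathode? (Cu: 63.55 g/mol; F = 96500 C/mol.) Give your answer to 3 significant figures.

8.49 g

Charge passed = 0.612 × 42120 = 25780 C
n(e⁻) = 25780 / 96500 = 0.2672 mol
Cu²⁺ + 2e⁻ → Cu, so n(Cu) = 0.2672 / 2 = 0.1336 mol
m = 0.1336 × 63.55 = 8.49 g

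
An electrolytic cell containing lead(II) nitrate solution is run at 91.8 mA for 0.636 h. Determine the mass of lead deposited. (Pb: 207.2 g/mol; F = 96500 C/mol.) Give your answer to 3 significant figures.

Q = It = 0.0918 × 2289.6 = 210.2 C
n(e⁻) = 210.2 / 96500 = 0.002178 mol
Pb²⁺ + 2e⁻ → Pb, so n(Pb) = 0.002178 / 2 = 0.001089 mol
m = 0.001089 × 207.2 = 0.226 g

0.226 g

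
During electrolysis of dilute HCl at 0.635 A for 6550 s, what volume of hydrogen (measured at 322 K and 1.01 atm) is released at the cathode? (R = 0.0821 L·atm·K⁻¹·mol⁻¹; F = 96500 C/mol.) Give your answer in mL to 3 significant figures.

Charge passed = 0.635 × 6550 = 4159 C
n(e⁻) = Q/F = 4159/96500 = 0.04310 mol
2H⁺ + 2e⁻ → H₂, so n(H₂) = 0.04310 / 2 = 0.02155 mol
V = nRT/P = 0.02155 × 0.0821 × 322 / 1.01 = 0.5641 L
= 564 mL

564 mL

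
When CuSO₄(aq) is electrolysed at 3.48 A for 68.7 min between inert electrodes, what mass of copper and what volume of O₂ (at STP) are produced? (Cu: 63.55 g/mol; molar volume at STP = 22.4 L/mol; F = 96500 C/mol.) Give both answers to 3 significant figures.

4.72 g Cu; 0.832 L O₂

Q = 3.48 × 4122 = 14340 C; n(e⁻) = 14340 / 96500 = 0.1486 mol
Cathode: Cu²⁺ + 2e⁻ → Cu → n(Cu) = 0.1486/2 = 0.07430 mol → 4.72 g
Anode: 2H₂O → O₂ + 4H⁺ + 4e⁻ → n(O₂) = 0.1486/4 = 0.03715 mol → 0.832 L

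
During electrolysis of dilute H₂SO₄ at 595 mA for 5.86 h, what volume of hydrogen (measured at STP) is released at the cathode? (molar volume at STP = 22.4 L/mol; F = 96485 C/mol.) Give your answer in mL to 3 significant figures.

Charge passed = 0.595 × 21096 = 12550 C
n(e⁻) = 12550 / 96485 = 0.1301 mol
2H⁺ + 2e⁻ → H₂, so n(H₂) = 0.1301 / 2 = 0.06505 mol
V = 0.06505 × 22.4 = 1.457 L
= 1460 mL

1460 mL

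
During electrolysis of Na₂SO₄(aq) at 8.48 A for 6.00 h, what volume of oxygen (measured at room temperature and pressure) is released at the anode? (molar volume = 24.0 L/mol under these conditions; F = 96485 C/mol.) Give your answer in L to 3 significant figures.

11.4 L

Charge passed = 8.48 × 21600 = 1.832×10^5 C
Moles of electrons = 1.832×10^5 / 96485 = 1.899 mol
2H₂O → O₂ + 4H⁺ + 4e⁻, so n(O₂) = 1.899 / 4 = 0.4748 mol
V = 0.4748 × 24.0 = 11.40 L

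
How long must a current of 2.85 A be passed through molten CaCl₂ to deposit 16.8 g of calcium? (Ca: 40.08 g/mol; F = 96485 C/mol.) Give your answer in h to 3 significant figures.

7.88 h

n(Ca) = 16.8 / 40.08 = 0.4192 mol
Ca²⁺ + 2e⁻ → Ca, so n(e⁻) = 2 × 0.4192 = 0.8384 mol
Q = 0.8384 × 96485 = 80890 C
t = Q / I = 80890 / 2.85 = 28380 s = 7.88 h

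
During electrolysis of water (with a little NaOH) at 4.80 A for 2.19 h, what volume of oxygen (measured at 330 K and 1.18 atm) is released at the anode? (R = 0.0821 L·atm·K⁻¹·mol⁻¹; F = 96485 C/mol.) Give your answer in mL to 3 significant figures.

2250 mL

Q = It = 4.80 × 7884 = 37840 C
n(e⁻) = Q/F = 37840/96485 = 0.3922 mol
2H₂O → O₂ + 4H⁺ + 4e⁻, so n(O₂) = 0.3922 / 4 = 0.09805 mol
V = nRT/P = 0.09805 × 0.0821 × 330 / 1.18 = 2.251 L
= 2250 mL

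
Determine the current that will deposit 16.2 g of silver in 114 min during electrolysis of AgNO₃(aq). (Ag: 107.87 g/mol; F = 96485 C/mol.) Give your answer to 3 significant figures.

n(Ag) = 16.2 / 107.87 = 0.1502 mol
Ag⁺ + e⁻ → Ag, so n(e⁻) = 0.1502 mol
Q = 0.1502 × 96485 = 14490 C
I = Q / t = 14490 / 6840 s = 2.12 A

2.12 A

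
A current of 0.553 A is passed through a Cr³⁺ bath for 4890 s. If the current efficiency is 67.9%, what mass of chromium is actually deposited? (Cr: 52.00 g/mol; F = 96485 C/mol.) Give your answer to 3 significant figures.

0.330 g

Q = 0.553 × 4890 = 2704 C
n(e⁻) = 2704 / 96485 = 0.02803 mol
Cr³⁺ + 3e⁻ → Cr, so theoretical m(Cr) = 0.009343 × 52.00 = 0.4858 g
Actual mass = 67.9% × 0.4858 = 0.330 g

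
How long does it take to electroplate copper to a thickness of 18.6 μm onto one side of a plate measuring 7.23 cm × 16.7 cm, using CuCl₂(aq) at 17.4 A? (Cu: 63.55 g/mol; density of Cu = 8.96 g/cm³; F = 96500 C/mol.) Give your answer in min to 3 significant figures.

5.85 min

Plated area = 7.23 × 16.7 = 120.7 cm²
Volume = 120.7 × 18.6×10⁻⁴ cm = 0.2245 cm³
m(Cu) = 0.2245 × 8.96 = 2.012 g
n(Cu) = 2.012 / 63.55 = 0.03166 mol; n(e⁻) = 2 × 0.03166 = 0.06332 mol
Q = 0.06332 × 96500 = 6110 C
t = 6110 / 17.4 = 351.1 s = 5.85 min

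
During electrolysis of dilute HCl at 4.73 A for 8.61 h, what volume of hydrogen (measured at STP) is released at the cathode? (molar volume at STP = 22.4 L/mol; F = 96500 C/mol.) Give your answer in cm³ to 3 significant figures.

Charge passed = 4.73 × 30996 = 1.466×10^5 C
n(e⁻) = Q/F = 1.466×10^5/96500 = 1.519 mol
2H⁺ + 2e⁻ → H₂, so n(H₂) = 1.519 / 2 = 0.7595 mol
V = 0.7595 × 22.4 = 17.01 L
= 17000 cm³

17000 cm³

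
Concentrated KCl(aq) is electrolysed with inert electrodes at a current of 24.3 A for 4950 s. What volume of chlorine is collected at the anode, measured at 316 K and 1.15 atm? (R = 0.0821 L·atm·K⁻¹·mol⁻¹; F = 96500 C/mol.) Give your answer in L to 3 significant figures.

Charge passed = 24.3 × 4950 = 1.203×10^5 C
Moles of electrons = 1.203×10^5 / 96500 = 1.247 mol
2Cl⁻ → Cl₂ + 2e⁻, so n(Cl₂) = 1.247 / 2 = 0.6235 mol
V = nRT/P = 0.6235 × 0.0821 × 316 / 1.15 = 14.07 L

14.1 L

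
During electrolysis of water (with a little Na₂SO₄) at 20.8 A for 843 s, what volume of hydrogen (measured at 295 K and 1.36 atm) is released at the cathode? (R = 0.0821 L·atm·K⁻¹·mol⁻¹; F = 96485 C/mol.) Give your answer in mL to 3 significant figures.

1620 mL

Charge passed = 20.8 × 843 = 17530 C
n(e⁻) = 17530 / 96485 = 0.1817 mol
2H⁺ + 2e⁻ → H₂, so n(H₂) = 0.1817 / 2 = 0.09085 mol
V = nRT/P = 0.09085 × 0.0821 × 295 / 1.36 = 1.618 L
= 1620 mL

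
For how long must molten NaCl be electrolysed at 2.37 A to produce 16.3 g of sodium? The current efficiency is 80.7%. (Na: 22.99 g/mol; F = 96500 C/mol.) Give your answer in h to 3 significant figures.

n(Na) = 16.3 / 22.99 = 0.7090 mol
Na⁺ + e⁻ → Na, so n(e⁻) = 0.7090 mol
Q = 0.7090 × 96500 / 0.807 = 84780 C
t = Q / I = 84780 / 2.37 = 35770 s = 9.94 h

9.94 h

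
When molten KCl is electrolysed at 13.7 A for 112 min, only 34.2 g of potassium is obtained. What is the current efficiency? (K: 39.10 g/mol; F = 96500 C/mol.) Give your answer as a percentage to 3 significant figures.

Q = 13.7 × 6720 = 92060 C
n(e⁻) = 92060 / 96500 = 0.9540 mol
K⁺ + e⁻ → K, so theoretical n(K) = 0.9540 mol → 37.30 g
Efficiency = 34.2 / 37.30 = 0.9169 = 91.7%

91.7%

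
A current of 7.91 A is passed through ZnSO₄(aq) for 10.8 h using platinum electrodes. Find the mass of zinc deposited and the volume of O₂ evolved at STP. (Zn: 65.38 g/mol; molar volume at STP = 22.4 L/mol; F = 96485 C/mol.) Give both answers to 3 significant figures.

104 g Zn; 17.8 L O₂

Q = 7.91 × 38880 = 3.075×10^5 C; n(e⁻) = 3.075×10^5 / 96485 = 3.187 mol
Cathode: Zn²⁺ + 2e⁻ → Zn → n(Zn) = 3.187/2 = 1.594 mol → 104 g
Anode: 2H₂O → O₂ + 4H⁺ + 4e⁻ → n(O₂) = 3.187/4 = 0.7968 mol → 17.8 L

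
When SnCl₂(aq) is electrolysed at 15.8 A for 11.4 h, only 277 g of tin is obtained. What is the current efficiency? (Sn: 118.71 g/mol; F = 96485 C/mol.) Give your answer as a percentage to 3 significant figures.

69.4%

Q = 15.8 × 41040 = 6.484×10^5 C
n(e⁻) = 6.484×10^5 / 96485 = 6.720 mol
Sn²⁺ + 2e⁻ → Sn, so theoretical n(Sn) = 3.360 mol → 398.9 g
Efficiency = 277 / 398.9 = 0.6944 = 69.4%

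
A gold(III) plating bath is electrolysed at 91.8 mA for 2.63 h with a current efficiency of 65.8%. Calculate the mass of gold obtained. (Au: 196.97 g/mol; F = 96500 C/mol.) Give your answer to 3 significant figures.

0.389 g

Q = 0.0918 × 9468 = 869.2 C
n(e⁻) = 869.2 / 96500 = 0.009007 mol
Au³⁺ + 3e⁻ → Au, so theoretical m(Au) = 0.003002 × 196.97 = 0.5913 g
Actual mass = 65.8% × 0.5913 = 0.389 g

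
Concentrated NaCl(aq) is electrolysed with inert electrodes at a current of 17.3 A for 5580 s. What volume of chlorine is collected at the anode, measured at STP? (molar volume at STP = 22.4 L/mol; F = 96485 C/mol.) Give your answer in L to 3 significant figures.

Charge passed = 17.3 × 5580 = 96530 C
Moles of electrons = 96530 / 96485 = 1.000 mol
2Cl⁻ → Cl₂ + 2e⁻, so n(Cl₂) = 1.000 / 2 = 0.5000 mol
V = 0.5000 × 22.4 = 11.20 L

11.2 L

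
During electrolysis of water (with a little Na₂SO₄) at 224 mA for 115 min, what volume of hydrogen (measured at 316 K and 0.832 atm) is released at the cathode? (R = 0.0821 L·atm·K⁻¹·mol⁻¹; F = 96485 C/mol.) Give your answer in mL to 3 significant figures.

Q = It = 0.224 × 6900 = 1546 C
Moles of electrons = 1546 / 96485 = 0.01602 mol
2H⁺ + 2e⁻ → H₂, so n(H₂) = 0.01602 / 2 = 0.008010 mol
V = nRT/P = 0.008010 × 0.0821 × 316 / 0.832 = 0.2498 L
= 250 mL

250 mL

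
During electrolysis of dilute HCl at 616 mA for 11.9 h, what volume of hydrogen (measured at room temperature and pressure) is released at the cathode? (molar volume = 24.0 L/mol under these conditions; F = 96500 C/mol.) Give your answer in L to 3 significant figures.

Q = It = 0.616 × 42840 = 26390 C
n(e⁻) = Q/F = 26390/96500 = 0.2735 mol
2H⁺ + 2e⁻ → H₂, so n(H₂) = 0.2735 / 2 = 0.1368 mol
V = 0.1368 × 24.0 = 3.283 L

3.28 L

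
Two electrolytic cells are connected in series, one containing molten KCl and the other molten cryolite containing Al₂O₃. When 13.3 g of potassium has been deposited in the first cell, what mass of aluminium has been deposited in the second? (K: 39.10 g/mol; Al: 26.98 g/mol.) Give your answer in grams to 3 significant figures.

3.06 g

n(K) = 13.3 / 39.10 = 0.3402 mol
K⁺ + e⁻ → K, so n(e⁻) = 0.3402 mol
Since the cells are in series, n(e⁻) in the Al cell is also 0.3402 mol.
Al³⁺ + 3e⁻ → Al, so n(Al) = 0.3402 / 3 = 0.1134 mol
m(Al) = 0.1134 × 26.98 = 3.06 g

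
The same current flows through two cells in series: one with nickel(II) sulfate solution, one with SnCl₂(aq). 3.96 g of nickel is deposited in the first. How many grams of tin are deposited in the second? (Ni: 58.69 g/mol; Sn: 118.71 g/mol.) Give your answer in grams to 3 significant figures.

n(Ni) = 3.96 / 58.69 = 0.06747 mol
Ni²⁺ + 2e⁻ → Ni, so n(e⁻) = 2 × 0.06747 = 0.1349 mol
In series, the same 0.1349 mol of electrons flows through the second cell.
Sn²⁺ + 2e⁻ → Sn, so n(Sn) = 0.1349 / 2 = 0.06745 mol
m(Sn) = 0.06745 × 118.71 = 8.01 g

8.01 g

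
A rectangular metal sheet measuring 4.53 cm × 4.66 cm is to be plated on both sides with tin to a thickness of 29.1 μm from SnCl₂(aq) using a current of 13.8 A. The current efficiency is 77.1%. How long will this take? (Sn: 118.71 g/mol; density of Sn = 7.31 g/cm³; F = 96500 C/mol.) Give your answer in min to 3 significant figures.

2.29 min

Plated area = 2 × 4.53 × 4.66 = 42.22 cm²
Volume = 42.22 × 29.1×10⁻⁴ cm = 0.1229 cm³
m(Sn) = 0.1229 × 7.31 = 0.8984 g
n(Sn) = 0.8984 / 118.71 = 0.007568 mol; n(e⁻) = 2 × 0.007568 = 0.01514 mol
Q = 0.01514 × 96500 / 0.771 = 1895 C
t = 1895 / 13.8 = 137.3 s = 2.29 min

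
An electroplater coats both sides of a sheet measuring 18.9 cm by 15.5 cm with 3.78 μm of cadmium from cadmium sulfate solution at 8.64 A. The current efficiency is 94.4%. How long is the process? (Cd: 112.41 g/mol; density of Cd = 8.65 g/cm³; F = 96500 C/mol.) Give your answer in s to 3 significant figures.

403 s

Plated area = 2 × 18.9 × 15.5 = 585.9 cm²
Volume = 585.9 × 3.78×10⁻⁴ cm = 0.2215 cm³
m(Cd) = 0.2215 × 8.65 = 1.916 g
n(Cd) = 1.916 / 112.41 = 0.01704 mol; n(e⁻) = 2 × 0.01704 = 0.03408 mol
Q = 0.03408 × 96500 / 0.944 = 3484 C
t = 3484 / 8.64 = 403.2 s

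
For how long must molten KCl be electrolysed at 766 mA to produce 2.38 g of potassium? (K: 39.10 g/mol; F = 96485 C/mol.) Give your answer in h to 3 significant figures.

2.13 h

n(K) = 2.38 / 39.10 = 0.06087 mol
K⁺ + e⁻ → K, so n(e⁻) = 0.06087 mol
Q = 0.06087 × 96485 = 5873 C
t = Q / I = 5873 / 0.766 = 7667 s = 2.13 h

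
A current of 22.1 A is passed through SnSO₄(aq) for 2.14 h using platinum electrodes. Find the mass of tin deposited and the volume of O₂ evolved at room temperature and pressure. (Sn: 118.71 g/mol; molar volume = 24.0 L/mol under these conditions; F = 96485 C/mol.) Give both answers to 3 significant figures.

Q = 22.1 × 7704 = 1.703×10^5 C; n(e⁻) = 1.703×10^5 / 96485 = 1.765 mol
Cathode: Sn²⁺ + 2e⁻ → Sn → n(Sn) = 1.765/2 = 0.8825 mol → 105 g
Anode: 2H₂O → O₂ + 4H⁺ + 4e⁻ → n(O₂) = 1.765/4 = 0.4413 mol → 10.6 L

105 g Sn; 10.6 L O₂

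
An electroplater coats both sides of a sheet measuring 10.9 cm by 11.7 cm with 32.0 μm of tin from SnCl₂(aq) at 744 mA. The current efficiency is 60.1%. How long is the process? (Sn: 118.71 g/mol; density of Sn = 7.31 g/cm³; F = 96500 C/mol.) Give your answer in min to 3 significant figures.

Plated area = 2 × 10.9 × 11.7 = 255.1 cm²
Volume = 255.1 × 32.0×10⁻⁴ cm = 0.8163 cm³
m(Sn) = 0.8163 × 7.31 = 5.967 g
n(Sn) = 5.967 / 118.71 = 0.05027 mol; n(e⁻) = 2 × 0.05027 = 0.1005 mol
Q = 0.1005 × 96500 / 0.601 = 16140 C
t = 16140 / 0.744 = 21690 s = 362 min

362 min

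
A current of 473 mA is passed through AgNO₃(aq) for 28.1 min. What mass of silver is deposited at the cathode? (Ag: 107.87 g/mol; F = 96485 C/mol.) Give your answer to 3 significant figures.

0.892 g

Q = 0.473 A × 1686 s = 797.5 C
n(e⁻) = Q/F = 797.5/96485 = 0.008266 mol
Ag⁺ + e⁻ → Ag, so n(Ag) = 0.008266 mol
m = 0.008266 × 107.87 = 0.892 g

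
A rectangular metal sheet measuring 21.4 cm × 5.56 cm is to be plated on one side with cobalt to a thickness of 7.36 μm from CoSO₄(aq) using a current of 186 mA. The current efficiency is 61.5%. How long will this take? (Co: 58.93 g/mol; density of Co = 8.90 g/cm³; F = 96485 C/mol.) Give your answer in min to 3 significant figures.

372 min

Plated area = 21.4 × 5.56 = 119.0 cm²
Volume = 119.0 × 7.36×10⁻⁴ cm = 0.08758 cm³
m(Co) = 0.08758 × 8.90 = 0.7795 g
n(Co) = 0.7795 / 58.93 = 0.01323 mol; n(e⁻) = 2 × 0.01323 = 0.02646 mol
Q = 0.02646 × 96485 / 0.615 = 4151 C
t = 4151 / 0.186 = 22320 s = 372 min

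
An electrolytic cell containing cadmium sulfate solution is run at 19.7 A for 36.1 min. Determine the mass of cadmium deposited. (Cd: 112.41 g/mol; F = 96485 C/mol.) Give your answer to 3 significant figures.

24.9 g

Q = It = 19.7 × 2166 = 42670 C
n(e⁻) = 42670 / 96485 = 0.4422 mol
Cd²⁺ + 2e⁻ → Cd, so n(Cd) = 0.4422 / 2 = 0.2211 mol
m = 0.2211 × 112.41 = 24.9 g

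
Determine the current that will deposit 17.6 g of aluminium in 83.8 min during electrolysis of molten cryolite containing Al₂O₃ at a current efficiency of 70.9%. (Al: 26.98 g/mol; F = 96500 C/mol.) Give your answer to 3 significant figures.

n(Al) = 17.6 / 26.98 = 0.6523 mol
Al³⁺ + 3e⁻ → Al, so n(e⁻) = 3 × 0.6523 = 1.957 mol
Q = 1.957 × 96500 / 0.709 = 2.664×10^5 C
I = Q / t = 2.664×10^5 / 5028 s = 53.0 A

53.0 A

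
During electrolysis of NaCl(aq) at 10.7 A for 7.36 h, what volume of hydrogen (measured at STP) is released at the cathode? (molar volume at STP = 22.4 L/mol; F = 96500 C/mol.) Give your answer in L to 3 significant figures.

Q = It = 10.7 × 26496 = 2.835×10^5 C
Moles of electrons = 2.835×10^5 / 96500 = 2.938 mol
2H⁺ + 2e⁻ → H₂, so n(H₂) = 2.938 / 2 = 1.469 mol
V = 1.469 × 22.4 = 32.91 L

32.9 L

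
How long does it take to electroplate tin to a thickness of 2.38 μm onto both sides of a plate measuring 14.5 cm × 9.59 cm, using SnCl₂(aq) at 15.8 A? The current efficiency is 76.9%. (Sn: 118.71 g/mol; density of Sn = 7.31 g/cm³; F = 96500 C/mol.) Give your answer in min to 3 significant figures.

1.08 min

Plated area = 2 × 14.5 × 9.59 = 278.1 cm²
Volume = 278.1 × 2.38×10⁻⁴ cm = 0.06619 cm³
m(Sn) = 0.06619 × 7.31 = 0.4838 g
n(Sn) = 0.4838 / 118.71 = 0.004075 mol; n(e⁻) = 2 × 0.004075 = 0.008150 mol
Q = 0.008150 × 96500 / 0.769 = 1023 C
t = 1023 / 15.8 = 64.75 s = 1.08 min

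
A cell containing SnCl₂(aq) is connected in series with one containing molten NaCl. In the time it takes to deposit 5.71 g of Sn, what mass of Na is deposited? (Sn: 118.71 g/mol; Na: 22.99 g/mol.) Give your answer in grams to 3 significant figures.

n(Sn) = 5.71 / 118.71 = 0.04810 mol
Sn²⁺ + 2e⁻ → Sn, so n(e⁻) = 2 × 0.04810 = 0.09620 mol
Same current for the same time ⇒ same n(e⁻) = 0.09620 mol in both cells.
Na⁺ + e⁻ → Na, so n(Na) = 0.09620 mol
m(Na) = 0.09620 × 22.99 = 2.21 g

2.21 g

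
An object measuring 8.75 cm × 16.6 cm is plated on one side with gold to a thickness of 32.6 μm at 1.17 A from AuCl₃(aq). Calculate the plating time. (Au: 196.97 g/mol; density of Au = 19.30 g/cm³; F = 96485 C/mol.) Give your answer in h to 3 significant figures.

3.19 h

Plated area = 8.75 × 16.6 = 145.3 cm²
Volume = 145.3 × 32.6×10⁻⁴ cm = 0.4737 cm³
m(Au) = 0.4737 × 19.30 = 9.142 g
n(Au) = 9.142 / 196.97 = 0.04641 mol; n(e⁻) = 3 × 0.04641 = 0.1392 mol
Q = 0.1392 × 96485 = 13430 C
t = 13430 / 1.17 = 11480 s = 3.19 h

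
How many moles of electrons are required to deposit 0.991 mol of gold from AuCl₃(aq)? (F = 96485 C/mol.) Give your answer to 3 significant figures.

2.97 mol

Au³⁺ + 3e⁻ → Au, so n(e⁻) = 3 × 0.991 = 2.973 mol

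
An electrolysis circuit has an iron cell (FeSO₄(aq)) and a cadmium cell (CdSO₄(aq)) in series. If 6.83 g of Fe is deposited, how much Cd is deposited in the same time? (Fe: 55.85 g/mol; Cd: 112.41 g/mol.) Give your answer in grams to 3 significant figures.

13.7 g

n(Fe) = 6.83 / 55.85 = 0.1223 mol
Fe²⁺ + 2e⁻ → Fe, so n(e⁻) = 2 × 0.1223 = 0.2446 mol
Same current for the same time ⇒ same n(e⁻) = 0.2446 mol in both cells.
Cd²⁺ + 2e⁻ → Cd, so n(Cd) = 0.2446 / 2 = 0.1223 mol
m(Cd) = 0.1223 × 112.41 = 13.7 g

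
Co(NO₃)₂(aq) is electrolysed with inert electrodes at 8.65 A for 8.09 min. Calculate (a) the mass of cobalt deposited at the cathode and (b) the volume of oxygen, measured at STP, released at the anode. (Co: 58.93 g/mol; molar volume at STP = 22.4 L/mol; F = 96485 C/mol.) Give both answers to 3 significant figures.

Q = 8.65 × 485.4 = 4199 C; n(e⁻) = 4199 / 96485 = 0.04352 mol
Cathode: Co²⁺ + 2e⁻ → Co → n(Co) = 0.04352/2 = 0.02176 mol → 1.28 g
Anode: 2H₂O → O₂ + 4H⁺ + 4e⁻ → n(O₂) = 0.04352/4 = 0.01088 mol → 0.244 L

1.28 g Co; 0.244 L O₂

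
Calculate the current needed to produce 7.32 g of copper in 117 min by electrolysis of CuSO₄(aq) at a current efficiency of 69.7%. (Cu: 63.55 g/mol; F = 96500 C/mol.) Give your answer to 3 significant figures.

n(Cu) = 7.32 / 63.55 = 0.1152 mol
Cu²⁺ + 2e⁻ → Cu, so n(e⁻) = 2 × 0.1152 = 0.2304 mol
Q = 0.2304 × 96500 / 0.697 = 31900 C
I = Q / t = 31900 / 7020 s = 4.54 A

4.54 A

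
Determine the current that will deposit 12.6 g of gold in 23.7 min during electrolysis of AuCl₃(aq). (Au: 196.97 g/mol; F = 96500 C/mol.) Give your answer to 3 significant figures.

n(Au) = 12.6 / 196.97 = 0.06397 mol
Au³⁺ + 3e⁻ → Au, so n(e⁻) = 3 × 0.06397 = 0.1919 mol
Q = 0.1919 × 96500 = 18520 C
I = Q / t = 18520 / 1422 s = 13.0 A

13.0 A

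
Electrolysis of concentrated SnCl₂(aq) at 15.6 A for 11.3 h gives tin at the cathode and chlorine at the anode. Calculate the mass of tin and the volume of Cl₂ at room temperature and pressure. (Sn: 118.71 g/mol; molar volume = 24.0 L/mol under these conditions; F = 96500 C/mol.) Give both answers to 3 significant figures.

390 g Sn; 78.9 L Cl₂

Q = 15.6 × 40680 = 6.346×10^5 C; n(e⁻) = 6.346×10^5 / 96500 = 6.576 mol
Cathode: Sn²⁺ + 2e⁻ → Sn → n(Sn) = 6.576/2 = 3.288 mol → 390 g
Anode: 2Cl⁻ → Cl₂ + 2e⁻ → n(Cl₂) = 6.576/2 = 3.288 mol → 78.9 L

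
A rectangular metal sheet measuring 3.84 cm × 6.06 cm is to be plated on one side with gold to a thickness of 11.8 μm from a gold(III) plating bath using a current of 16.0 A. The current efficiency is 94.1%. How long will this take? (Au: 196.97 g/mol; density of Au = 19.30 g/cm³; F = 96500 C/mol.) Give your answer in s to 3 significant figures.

Plated area = 3.84 × 6.06 = 23.27 cm²
Volume = 23.27 × 11.8×10⁻⁴ cm = 0.02746 cm³
m(Au) = 0.02746 × 19.30 = 0.5300 g
n(Au) = 0.5300 / 196.97 = 0.002691 mol; n(e⁻) = 3 × 0.002691 = 0.008073 mol
Q = 0.008073 × 96500 / 0.941 = 827.9 C
t = 827.9 / 16.0 = 51.74 s

51.7 s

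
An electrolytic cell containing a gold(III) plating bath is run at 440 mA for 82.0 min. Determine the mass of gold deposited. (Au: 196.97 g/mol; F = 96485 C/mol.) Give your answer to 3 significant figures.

Charge passed = 0.440 × 4920 = 2165 C
n(e⁻) = 2165 / 96485 = 0.02244 mol
Au³⁺ + 3e⁻ → Au, so n(Au) = 0.02244 / 3 = 0.007480 mol
m = 0.007480 × 196.97 = 1.47 g

1.47 g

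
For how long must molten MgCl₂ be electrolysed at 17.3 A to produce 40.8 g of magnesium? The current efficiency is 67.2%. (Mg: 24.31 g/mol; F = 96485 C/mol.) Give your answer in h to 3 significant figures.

7.74 h

n(Mg) = 40.8 / 24.31 = 1.678 mol
Mg²⁺ + 2e⁻ → Mg, so n(e⁻) = 2 × 1.678 = 3.356 mol
Q = 3.356 × 96485 / 0.672 = 4.819×10^5 C
t = Q / I = 4.819×10^5 / 17.3 = 27860 s = 7.74 h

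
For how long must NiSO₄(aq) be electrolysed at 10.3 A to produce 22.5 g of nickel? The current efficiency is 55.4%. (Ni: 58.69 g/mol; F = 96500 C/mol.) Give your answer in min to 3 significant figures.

216 min

n(Ni) = 22.5 / 58.69 = 0.3834 mol
Ni²⁺ + 2e⁻ → Ni, so n(e⁻) = 2 × 0.3834 = 0.7668 mol
Q = 0.7668 × 96500 / 0.554 = 1.336×10^5 C
t = Q / I = 1.336×10^5 / 10.3 = 12970 s = 216 min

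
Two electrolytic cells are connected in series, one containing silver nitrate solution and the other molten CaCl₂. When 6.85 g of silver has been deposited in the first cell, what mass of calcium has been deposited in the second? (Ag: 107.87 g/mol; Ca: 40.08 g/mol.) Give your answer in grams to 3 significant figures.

1.27 g

n(Ag) = 6.85 / 107.87 = 0.06350 mol
Ag⁺ + e⁻ → Ag, so n(e⁻) = 0.06350 mol
The cells are in series, so the same charge (and hence the same n(e⁻) = 0.06350 mol) passes through both.
Ca²⁺ + 2e⁻ → Ca, so n(Ca) = 0.06350 / 2 = 0.03175 mol
m(Ca) = 0.03175 × 40.08 = 1.27 g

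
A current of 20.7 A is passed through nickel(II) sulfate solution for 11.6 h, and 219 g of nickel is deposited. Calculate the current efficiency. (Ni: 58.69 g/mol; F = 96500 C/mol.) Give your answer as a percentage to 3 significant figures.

Q = 20.7 × 41760 = 8.644×10^5 C
n(e⁻) = 8.644×10^5 / 96500 = 8.958 mol
Ni²⁺ + 2e⁻ → Ni, so theoretical n(Ni) = 4.479 mol → 262.9 g
Efficiency = 219 / 262.9 = 0.8330 = 83.3%

83.3%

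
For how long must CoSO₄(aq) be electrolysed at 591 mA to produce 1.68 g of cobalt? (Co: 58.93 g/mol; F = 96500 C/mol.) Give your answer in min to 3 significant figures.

155 min

n(Co) = 1.68 / 58.93 = 0.02851 mol
Co²⁺ + 2e⁻ → Co, so n(e⁻) = 2 × 0.02851 = 0.05702 mol
Q = 0.05702 × 96500 = 5502 C
t = Q / I = 5502 / 0.591 = 9310 s = 155 min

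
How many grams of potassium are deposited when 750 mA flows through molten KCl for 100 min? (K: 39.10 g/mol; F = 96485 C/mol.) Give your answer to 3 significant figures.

Q = 0.750 A × 6000 s = 4500 C
n(e⁻) = Q/F = 4500/96485 = 0.04664 mol
K⁺ + e⁻ → K, so n(K) = 0.04664 mol
m = 0.04664 × 39.10 = 1.82 g

1.82 g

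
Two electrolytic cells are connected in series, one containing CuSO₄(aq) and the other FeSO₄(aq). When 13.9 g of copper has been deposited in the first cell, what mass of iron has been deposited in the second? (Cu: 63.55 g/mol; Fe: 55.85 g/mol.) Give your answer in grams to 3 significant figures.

n(Cu) = 13.9 / 63.55 = 0.2187 mol
Cu²⁺ + 2e⁻ → Cu, so n(e⁻) = 2 × 0.2187 = 0.4374 mol
Same current for the same time ⇒ same n(e⁻) = 0.4374 mol in both cells.
Fe²⁺ + 2e⁻ → Fe, so n(Fe) = 0.4374 / 2 = 0.2187 mol
m(Fe) = 0.2187 × 55.85 = 12.2 g

12.2 g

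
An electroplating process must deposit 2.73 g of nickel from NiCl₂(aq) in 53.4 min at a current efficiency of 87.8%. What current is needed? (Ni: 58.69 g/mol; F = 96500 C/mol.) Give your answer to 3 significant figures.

3.19 A

n(Ni) = 2.73 / 58.69 = 0.04652 mol
Ni²⁺ + 2e⁻ → Ni, so n(e⁻) = 2 × 0.04652 = 0.09304 mol
Q = 0.09304 × 96500 / 0.878 = 10230 C
I = Q / t = 10230 / 3204 s = 3.19 A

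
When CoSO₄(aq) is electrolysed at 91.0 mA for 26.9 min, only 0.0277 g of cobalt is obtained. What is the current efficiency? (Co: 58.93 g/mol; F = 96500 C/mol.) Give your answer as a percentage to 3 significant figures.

Q = 0.0910 × 1614 = 146.9 C
n(e⁻) = 146.9 / 96500 = 0.001522 mol
Co²⁺ + 2e⁻ → Co, so theoretical n(Co) = 7.610×10^-4 mol → 0.04485 g
Efficiency = 0.0277 / 0.04485 = 0.6176 = 61.8%

61.8%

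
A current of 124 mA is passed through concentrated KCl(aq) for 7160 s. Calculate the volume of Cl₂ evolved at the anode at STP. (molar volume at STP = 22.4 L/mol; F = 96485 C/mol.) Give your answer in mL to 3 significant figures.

Charge passed = 0.124 × 7160 = 887.8 C
n(e⁻) = 887.8 / 96485 = 0.009201 mol
2Cl⁻ → Cl₂ + 2e⁻, so n(Cl₂) = 0.009201 / 2 = 0.004601 mol
V = 0.004601 × 22.4 = 0.1031 L
= 103 mL

103 mL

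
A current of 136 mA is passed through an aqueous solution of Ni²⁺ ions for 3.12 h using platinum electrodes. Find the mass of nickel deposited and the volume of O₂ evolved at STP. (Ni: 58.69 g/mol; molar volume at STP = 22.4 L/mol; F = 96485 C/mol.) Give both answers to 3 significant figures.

Q = 0.136 × 11232 = 1528 C; n(e⁻) = 1528 / 96485 = 0.01584 mol
Cathode: Ni²⁺ + 2e⁻ → Ni → n(Ni) = 0.01584/2 = 0.007920 mol → 0.465 g
Anode: 2H₂O → O₂ + 4H⁺ + 4e⁻ → n(O₂) = 0.01584/4 = 0.003960 mol → 0.0887 L

0.465 g Ni; 0.0887 L O₂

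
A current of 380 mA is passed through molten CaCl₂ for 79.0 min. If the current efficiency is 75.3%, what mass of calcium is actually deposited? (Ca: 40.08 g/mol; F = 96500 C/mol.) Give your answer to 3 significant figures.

0.282 g

Q = 0.380 × 4740 = 1801 C
n(e⁻) = 1801 / 96500 = 0.01866 mol
Ca²⁺ + 2e⁻ → Ca, so theoretical m(Ca) = 0.009330 × 40.08 = 0.3739 g
Actual mass = 75.3% × 0.3739 = 0.282 g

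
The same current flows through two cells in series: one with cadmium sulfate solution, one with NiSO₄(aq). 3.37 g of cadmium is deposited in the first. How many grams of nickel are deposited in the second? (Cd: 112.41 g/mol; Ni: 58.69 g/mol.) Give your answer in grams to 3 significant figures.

1.76 g

n(Cd) = 3.37 / 112.41 = 0.02998 mol
Cd²⁺ + 2e⁻ → Cd, so n(e⁻) = 2 × 0.02998 = 0.05996 mol
In series, the same 0.05996 mol of electrons flows through the second cell.
Ni²⁺ + 2e⁻ → Ni, so n(Ni) = 0.05996 / 2 = 0.02998 mol
m(Ni) = 0.02998 × 58.69 = 1.76 g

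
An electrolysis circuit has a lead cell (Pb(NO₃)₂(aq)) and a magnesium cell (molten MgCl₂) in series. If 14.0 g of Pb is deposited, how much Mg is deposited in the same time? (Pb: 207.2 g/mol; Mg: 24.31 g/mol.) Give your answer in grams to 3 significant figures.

n(Pb) = 14.0 / 207.2 = 0.06757 mol
Pb²⁺ + 2e⁻ → Pb, so n(e⁻) = 2 × 0.06757 = 0.1351 mol
Since the cells are in series, n(e⁻) in the Mg cell is also 0.1351 mol.
Mg²⁺ + 2e⁻ → Mg, so n(Mg) = 0.1351 / 2 = 0.06755 mol
m(Mg) = 0.06755 × 24.31 = 1.64 g

1.64 g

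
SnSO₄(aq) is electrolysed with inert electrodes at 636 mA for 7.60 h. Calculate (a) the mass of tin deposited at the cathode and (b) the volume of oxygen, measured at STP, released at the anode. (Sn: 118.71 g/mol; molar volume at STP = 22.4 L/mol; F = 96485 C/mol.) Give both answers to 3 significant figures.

Q = 0.636 × 27360 = 17400 C; n(e⁻) = 17400 / 96485 = 0.1803 mol
Cathode: Sn²⁺ + 2e⁻ → Sn → n(Sn) = 0.1803/2 = 0.09015 mol → 10.7 g
Anode: 2H₂O → O₂ + 4H⁺ + 4e⁻ → n(O₂) = 0.1803/4 = 0.04508 mol → 1.01 L

10.7 g Sn; 1.01 L O₂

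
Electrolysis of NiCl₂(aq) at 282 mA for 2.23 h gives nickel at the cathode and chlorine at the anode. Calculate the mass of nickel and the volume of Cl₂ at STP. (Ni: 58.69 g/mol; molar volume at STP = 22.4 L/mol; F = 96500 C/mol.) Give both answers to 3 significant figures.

0.688 g Ni; 0.263 L Cl₂

Q = 0.282 × 8028 = 2264 C; n(e⁻) = 2264 / 96500 = 0.02346 mol
Cathode: Ni²⁺ + 2e⁻ → Ni → n(Ni) = 0.02346/2 = 0.01173 mol → 0.688 g
Anode: 2Cl⁻ → Cl₂ + 2e⁻ → n(Cl₂) = 0.02346/2 = 0.01173 mol → 0.263 L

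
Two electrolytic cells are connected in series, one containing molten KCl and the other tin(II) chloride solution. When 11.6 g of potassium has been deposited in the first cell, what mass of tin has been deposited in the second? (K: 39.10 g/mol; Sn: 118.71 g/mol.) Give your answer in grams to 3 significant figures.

17.6 g

n(K) = 11.6 / 39.10 = 0.2967 mol
K⁺ + e⁻ → K, so n(e⁻) = 0.2967 mol
In series, the same 0.2967 mol of electrons flows through the second cell.
Sn²⁺ + 2e⁻ → Sn, so n(Sn) = 0.2967 / 2 = 0.1484 mol
m(Sn) = 0.1484 × 118.71 = 17.6 g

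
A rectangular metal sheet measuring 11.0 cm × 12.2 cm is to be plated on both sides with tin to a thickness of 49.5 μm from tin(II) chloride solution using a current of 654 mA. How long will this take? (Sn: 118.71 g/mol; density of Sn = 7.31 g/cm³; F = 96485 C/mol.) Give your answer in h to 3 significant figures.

Plated area = 2 × 11.0 × 12.2 = 268.4 cm²
Volume = 268.4 × 49.5×10⁻⁴ cm = 1.329 cm³
m(Sn) = 1.329 × 7.31 = 9.715 g
n(Sn) = 9.715 / 118.71 = 0.08184 mol; n(e⁻) = 2 × 0.08184 = 0.1637 mol
Q = 0.1637 × 96485 = 15790 C
t = 15790 / 0.654 = 24140 s = 6.71 h

6.71 h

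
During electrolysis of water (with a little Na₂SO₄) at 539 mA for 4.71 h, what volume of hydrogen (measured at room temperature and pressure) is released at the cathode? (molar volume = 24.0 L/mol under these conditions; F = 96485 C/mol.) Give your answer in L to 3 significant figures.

Q = It = 0.539 × 16956 = 9139 C
n(e⁻) = Q/F = 9139/96485 = 0.09472 mol
2H⁺ + 2e⁻ → H₂, so n(H₂) = 0.09472 / 2 = 0.04736 mol
V = 0.04736 × 24.0 = 1.137 L

1.14 L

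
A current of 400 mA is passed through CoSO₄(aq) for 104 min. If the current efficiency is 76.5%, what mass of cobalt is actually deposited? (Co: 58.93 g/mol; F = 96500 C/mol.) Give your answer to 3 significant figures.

0.583 g

Q = 0.400 × 6240 = 2496 C
n(e⁻) = 2496 / 96500 = 0.02587 mol
Co²⁺ + 2e⁻ → Co, so theoretical m(Co) = 0.01294 × 58.93 = 0.7626 g
Actual mass = 76.5% × 0.7626 = 0.583 g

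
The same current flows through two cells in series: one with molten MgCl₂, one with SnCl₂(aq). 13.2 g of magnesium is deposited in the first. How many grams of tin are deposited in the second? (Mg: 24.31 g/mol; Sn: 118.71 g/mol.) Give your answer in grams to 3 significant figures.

n(Mg) = 13.2 / 24.31 = 0.5430 mol
Mg²⁺ + 2e⁻ → Mg, so n(e⁻) = 2 × 0.5430 = 1.086 mol
In series, the same 1.086 mol of electrons flows through the second cell.
Sn²⁺ + 2e⁻ → Sn, so n(Sn) = 1.086 / 2 = 0.5430 mol
m(Sn) = 0.5430 × 118.71 = 64.5 g

64.5 g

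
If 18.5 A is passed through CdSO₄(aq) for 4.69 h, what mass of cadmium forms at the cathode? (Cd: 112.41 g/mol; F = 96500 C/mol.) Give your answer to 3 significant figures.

Q = 18.5 A × 16884 s = 3.124×10^5 C
Moles of electrons = 3.124×10^5 / 96500 = 3.237 mol
Cd²⁺ + 2e⁻ → Cd, so n(Cd) = 3.237 / 2 = 1.619 mol
m = 1.619 × 112.41 = 182 g

182 g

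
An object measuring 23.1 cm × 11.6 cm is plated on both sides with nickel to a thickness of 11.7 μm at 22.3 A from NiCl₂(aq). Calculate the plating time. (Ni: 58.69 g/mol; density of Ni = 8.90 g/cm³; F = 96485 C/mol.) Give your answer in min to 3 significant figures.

Plated area = 2 × 23.1 × 11.6 = 535.9 cm²
Volume = 535.9 × 11.7×10⁻⁴ cm = 0.6270 cm³
m(Ni) = 0.6270 × 8.90 = 5.580 g
n(Ni) = 5.580 / 58.69 = 0.09508 mol; n(e⁻) = 2 × 0.09508 = 0.1902 mol
Q = 0.1902 × 96485 = 18350 C
t = 18350 / 22.3 = 822.9 s = 13.7 min

13.7 min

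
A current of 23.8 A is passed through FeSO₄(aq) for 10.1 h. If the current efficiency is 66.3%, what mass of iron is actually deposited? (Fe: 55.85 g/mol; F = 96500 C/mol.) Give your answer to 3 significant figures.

166 g

Q = 23.8 × 36360 = 8.654×10^5 C
n(e⁻) = 8.654×10^5 / 96500 = 8.968 mol
Fe²⁺ + 2e⁻ → Fe, so theoretical m(Fe) = 4.484 × 55.85 = 250.4 g
Actual mass = 66.3% × 250.4 = 166 g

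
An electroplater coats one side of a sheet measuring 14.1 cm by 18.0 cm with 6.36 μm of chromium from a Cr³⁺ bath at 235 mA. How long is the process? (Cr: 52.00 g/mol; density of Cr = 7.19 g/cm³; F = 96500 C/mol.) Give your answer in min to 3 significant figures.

458 min

Plated area = 14.1 × 18.0 = 253.8 cm²
Volume = 253.8 × 6.36×10⁻⁴ cm = 0.1614 cm³
m(Cr) = 0.1614 × 7.19 = 1.160 g
n(Cr) = 1.160 / 52.00 = 0.02231 mol; n(e⁻) = 3 × 0.02231 = 0.06693 mol
Q = 0.06693 × 96500 = 6459 C
t = 6459 / 0.235 = 27490 s = 458 min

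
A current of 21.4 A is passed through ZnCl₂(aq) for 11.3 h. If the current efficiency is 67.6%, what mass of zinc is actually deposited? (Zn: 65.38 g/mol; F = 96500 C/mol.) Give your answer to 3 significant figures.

Q = 21.4 × 40680 = 8.706×10^5 C
n(e⁻) = 8.706×10^5 / 96500 = 9.022 mol
Zn²⁺ + 2e⁻ → Zn, so theoretical m(Zn) = 4.511 × 65.38 = 294.9 g
Actual mass = 67.6% × 294.9 = 199 g

199 g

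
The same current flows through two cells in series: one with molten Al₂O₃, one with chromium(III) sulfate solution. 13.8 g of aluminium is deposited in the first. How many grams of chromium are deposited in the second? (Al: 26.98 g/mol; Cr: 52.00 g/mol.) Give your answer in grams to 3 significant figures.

26.6 g

n(Al) = 13.8 / 26.98 = 0.5115 mol
Al³⁺ + 3e⁻ → Al, so n(e⁻) = 3 × 0.5115 = 1.535 mol
The cells are in series, so the same charge (and hence the same n(e⁻) = 1.535 mol) passes through both.
Cr³⁺ + 3e⁻ → Cr, so n(Cr) = 1.535 / 3 = 0.5117 mol
m(Cr) = 0.5117 × 52.00 = 26.6 g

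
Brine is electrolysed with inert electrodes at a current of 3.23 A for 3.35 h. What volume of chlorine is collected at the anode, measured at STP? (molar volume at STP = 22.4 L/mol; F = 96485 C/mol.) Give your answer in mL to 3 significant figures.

4520 mL

Q = It = 3.23 × 12060 = 38950 C
n(e⁻) = Q/F = 38950/96485 = 0.4037 mol
2Cl⁻ → Cl₂ + 2e⁻, so n(Cl₂) = 0.4037 / 2 = 0.2019 mol
V = 0.2019 × 22.4 = 4.523 L
= 4520 mL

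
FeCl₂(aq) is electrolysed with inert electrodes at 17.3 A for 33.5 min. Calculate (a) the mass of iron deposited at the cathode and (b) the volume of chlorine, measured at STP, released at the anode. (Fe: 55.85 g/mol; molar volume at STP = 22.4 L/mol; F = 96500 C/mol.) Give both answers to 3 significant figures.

Q = 17.3 × 2010 = 34770 C; n(e⁻) = 34770 / 96500 = 0.3603 mol
Cathode: Fe²⁺ + 2e⁻ → Fe → n(Fe) = 0.3603/2 = 0.1802 mol → 10.1 g
Anode: 2Cl⁻ → Cl₂ + 2e⁻ → n(Cl₂) = 0.3603/2 = 0.1802 mol → 4.04 L

10.1 g Fe; 4.04 L Cl₂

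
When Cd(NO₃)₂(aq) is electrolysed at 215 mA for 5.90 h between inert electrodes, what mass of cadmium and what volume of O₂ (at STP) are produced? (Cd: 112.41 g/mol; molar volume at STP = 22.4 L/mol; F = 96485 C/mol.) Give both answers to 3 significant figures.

Q = 0.215 × 21240 = 4567 C; n(e⁻) = 4567 / 96485 = 0.04733 mol
Cathode: Cd²⁺ + 2e⁻ → Cd → n(Cd) = 0.04733/2 = 0.02367 mol → 2.66 g
Anode: 2H₂O → O₂ + 4H⁺ + 4e⁻ → n(O₂) = 0.04733/4 = 0.01183 mol → 0.265 L

2.66 g Cd; 0.265 L O₂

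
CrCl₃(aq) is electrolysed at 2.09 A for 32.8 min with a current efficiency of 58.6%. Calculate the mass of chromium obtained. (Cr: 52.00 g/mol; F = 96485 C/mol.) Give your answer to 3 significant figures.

0.433 g

Q = 2.09 × 1968 = 4113 C
n(e⁻) = 4113 / 96485 = 0.04263 mol
Cr³⁺ + 3e⁻ → Cr, so theoretical m(Cr) = 0.01421 × 52.00 = 0.7389 g
Actual mass = 58.6% × 0.7389 = 0.433 g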